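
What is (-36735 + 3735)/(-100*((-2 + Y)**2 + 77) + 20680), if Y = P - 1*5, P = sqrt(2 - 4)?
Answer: 825*I/(-207*I + 35*sqrt(2)) ≈ -3.77 + 0.90146*I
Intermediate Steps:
P = I*sqrt(2) (P = sqrt(-2) = I*sqrt(2) ≈ 1.4142*I)
Y = -5 + I*sqrt(2) (Y = I*sqrt(2) - 1*5 = I*sqrt(2) - 5 = -5 + I*sqrt(2) ≈ -5.0 + 1.4142*I)
(-36735 + 3735)/(-100*((-2 + Y)**2 + 77) + 20680) = (-36735 + 3735)/(-100*((-2 + (-5 + I*sqrt(2)))**2 + 77) + 20680) = -33000/(-100*((-7 + I*sqrt(2))**2 + 77) + 20680) = -33000/(-100*(77 + (-7 + I*sqrt(2))**2) + 20680) = -33000/((-7700 - 100*(-7 + I*sqrt(2))**2) + 20680) = -33000/(12980 - 100*(-7 + I*sqrt(2))**2)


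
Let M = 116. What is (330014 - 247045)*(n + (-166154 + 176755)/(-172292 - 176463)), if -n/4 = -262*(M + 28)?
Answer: 4366766658174271/348755 ≈ 1.2521e+10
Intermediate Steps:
n = 150912 (n = -(-1048)*(116 + 28) = -(-1048)*144 = -4*(-37728) = 150912)
(330014 - 247045)*(n + (-166154 + 176755)/(-172292 - 176463)) = (330014 - 247045)*(150912 + (-166154 + 176755)/(-172292 - 176463)) = 82969*(150912 + 10601/(-348755)) = 82969*(150912 + 10601*(-1/348755)) = 82969*(150912 - 10601/348755) = 82969*(52631303959/348755) = 4366766658174271/348755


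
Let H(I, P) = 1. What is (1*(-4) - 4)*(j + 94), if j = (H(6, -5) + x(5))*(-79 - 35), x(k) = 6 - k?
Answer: 1072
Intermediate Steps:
j = -228 (j = (1 + (6 - 1*5))*(-79 - 35) = (1 + (6 - 5))*(-114) = (1 + 1)*(-114) = 2*(-114) = -228)
(1*(-4) - 4)*(j + 94) = (1*(-4) - 4)*(-228 + 94) = (-4 - 4)*(-134) = -8*(-134) = 1072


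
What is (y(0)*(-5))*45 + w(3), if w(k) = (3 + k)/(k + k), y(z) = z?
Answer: 1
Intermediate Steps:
w(k) = (3 + k)/(2*k) (w(k) = (3 + k)/((2*k)) = (3 + k)*(1/(2*k)) = (3 + k)/(2*k))
(y(0)*(-5))*45 + w(3) = (0*(-5))*45 + (½)*(3 + 3)/3 = 0*45 + (½)*(⅓)*6 = 0 + 1 = 1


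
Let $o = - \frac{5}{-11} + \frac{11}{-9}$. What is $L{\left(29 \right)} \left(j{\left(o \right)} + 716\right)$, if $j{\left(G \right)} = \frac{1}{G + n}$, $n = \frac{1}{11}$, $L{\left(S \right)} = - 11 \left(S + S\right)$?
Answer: $- \frac{30542974}{67} \approx -4.5587 \cdot 10^{5}$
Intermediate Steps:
$L{\left(S \right)} = - 22 S$ ($L{\left(S \right)} = - 11 \cdot 2 S = - 22 S$)
$o = - \frac{76}{99}$ ($o = \left(-5\right) \left(- \frac{1}{11}\right) + 11 \left(- \frac{1}{9}\right) = \frac{5}{11} - \frac{11}{9} = - \frac{76}{99} \approx -0.76768$)
$n = \frac{1}{11} \approx 0.090909$
$j{\left(G \right)} = \frac{1}{\frac{1}{11} + G}$ ($j{\left(G \right)} = \frac{1}{G + \frac{1}{11}} = \frac{1}{\frac{1}{11} + G}$)
$L{\left(29 \right)} \left(j{\left(o \right)} + 716\right) = \left(-22\right) 29 \left(\frac{11}{1 + 11 \left(- \frac{76}{99}\right)} + 716\right) = - 638 \left(\frac{11}{1 - \frac{76}{9}} + 716\right) = - 638 \left(\frac{11}{- \frac{67}{9}} + 716\right) = - 638 \left(11 \left(- \frac{9}{67}\right) + 716\right) = - 638 \left(- \frac{99}{67} + 716\right) = \left(-638\right) \frac{47873}{67} = - \frac{30542974}{67}$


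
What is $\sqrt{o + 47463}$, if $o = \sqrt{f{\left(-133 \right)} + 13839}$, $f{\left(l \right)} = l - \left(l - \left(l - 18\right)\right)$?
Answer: $\sqrt{47463 + 2 \sqrt{3422}} \approx 218.13$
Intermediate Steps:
$f{\left(l \right)} = -18 + l$ ($f{\left(l \right)} = l - \left(l - \left(-18 + l\right)\right) = l - 18 = -18 + l$)
$o = 2 \sqrt{3422}$ ($o = \sqrt{\left(-18 - 133\right) + 13839} = \sqrt{-151 + 13839} = \sqrt{13688} = 2 \sqrt{3422} \approx 117.0$)
$\sqrt{o + 47463} = \sqrt{2 \sqrt{3422} + 47463} = \sqrt{47463 + 2 \sqrt{3422}}$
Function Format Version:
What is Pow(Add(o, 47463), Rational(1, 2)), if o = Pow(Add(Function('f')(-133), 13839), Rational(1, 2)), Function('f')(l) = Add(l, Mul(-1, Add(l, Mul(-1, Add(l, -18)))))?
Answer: Pow(Add(47463, Mul(2, Pow(3422, Rational(1, 2)))), Rational(1, 2)) ≈ 218.13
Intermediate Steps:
Function('f')(l) = Add(-18, l) (Function('f')(l) = Add(l, Mul(-1, Add(l, Mul(-1, Add(-18, l))))) = Add(l, Mul(-1, Add(l, Add(18, Mul(-1, l))))) = Add(l, Mul(-1, 18)) = Add(l, -18) = Add(-18, l))
o = Mul(2, Pow(3422, Rational(1, 2))) (o = Pow(Add(Add(-18, -133), 13839), Rational(1, 2)) = Pow(Add(-151, 13839), Rational(1, 2)) = Pow(13688, Rational(1, 2)) = Mul(2, Pow(3422, Rational(1, 2))) ≈ 117.00)
Pow(Add(o, 47463), Rational(1, 2)) = Pow(Add(Mul(2, Pow(3422, Rational(1, 2))), 47463), Rational(1, 2)) = Pow(Add(47463, Mul(2, Pow(3422, Rational(1, 2)))), Rational(1, 2))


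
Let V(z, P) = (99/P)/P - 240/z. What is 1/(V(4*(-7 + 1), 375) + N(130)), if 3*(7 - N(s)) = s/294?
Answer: 6890625/116129851 ≈ 0.059336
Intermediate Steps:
N(s) = 7 - s/882 (N(s) = 7 - s/(3*294) = 7 - s/882)
V(z, P) = -240/z + 99/P² (V(z, P) = 99/P² - 240/z = -240/z + 99/P²)
1/(V(4*(-7 + 1), 375) + N(130)) = 1/((-240*1/(4*(-7 + 1)) + 99/375²) + (7 - 1/882*130)) = 1/((-240/(4*(-6)) + 99*(1/140625)) + (7 - 65/441)) = 1/((-240/(-24) + 11/15625) + 3022/441) = 1/((-240*(-1/24) + 11/15625) + 3022/441) = 1/((10 + 11/15625) + 3022/441) = 1/(156261/15625 + 3022/441) = 1/(116129851/6890625) = 6890625/116129851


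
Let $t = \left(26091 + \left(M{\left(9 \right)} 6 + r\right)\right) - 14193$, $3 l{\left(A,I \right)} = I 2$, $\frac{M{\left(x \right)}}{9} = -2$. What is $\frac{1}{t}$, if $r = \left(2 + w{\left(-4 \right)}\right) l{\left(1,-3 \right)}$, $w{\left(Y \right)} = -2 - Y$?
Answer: $\frac{1}{11782} \approx 8.4875 \cdot 10^{-5}$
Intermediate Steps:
$M{\left(x \right)} = -18$ ($M{\left(x \right)} = 9 \left(-2\right) = -18$)
$l{\left(A,I \right)} = \frac{2 I}{3}$ ($l{\left(A,I \right)} = \frac{I 2}{3} = \frac{2 I}{3}$)
$r = -8$ ($r = \left(2 - -2\right) \frac{2}{3} \left(-3\right) = \left(2 + \left(-2 + 4\right)\right) \left(-2\right) = \left(2 + 2\right) \left(-2\right) = 4 \left(-2\right) = -8$)
$t = 11782$ ($t = \left(26091 - 116\right) - 14193 = 25975 - 14193 = 11782$)
$\frac{1}{t} = \frac{1}{11782}$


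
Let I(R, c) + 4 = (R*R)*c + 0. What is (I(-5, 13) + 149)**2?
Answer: 220900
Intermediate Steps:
I(R, c) = -4 + c*R**2 (I(R, c) = -4 + ((R*R)*c + 0) = -4 + (R**2*c + 0) = -4 + (c*R**2 + 0) = -4 + c*R**2)
(I(-5, 13) + 149)**2 = ((-4 + 13*(-5)**2) + 149)**2 = ((-4 + 13*25) + 149)**2 = ((-4 + 325) + 149)**2 = (321 + 149)**2 = 470**2 = 220900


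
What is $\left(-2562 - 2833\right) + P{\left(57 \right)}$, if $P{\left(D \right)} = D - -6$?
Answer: $-5332$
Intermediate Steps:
$P{\left(D \right)} = 6 + D$ ($P{\left(D \right)} = D + 6 = 6 + D$)
$\left(-2562 - 2833\right) + P{\left(57 \right)} = \left(-2562 - 2833\right) + \left(6 + 57\right) = -5395 + 63 = -5332$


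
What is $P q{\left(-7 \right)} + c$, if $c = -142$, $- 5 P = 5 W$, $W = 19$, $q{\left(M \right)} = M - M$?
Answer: $-142$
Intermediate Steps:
$q{\left(M \right)} = 0$
$P = -19$ ($P = - \frac{5 \cdot 19}{5} = \left(- \frac{1}{5}\right) 95 = -19$)
$P q{\left(-7 \right)} + c = \left(-19\right) 0 - 142 = 0 - 142 = -142$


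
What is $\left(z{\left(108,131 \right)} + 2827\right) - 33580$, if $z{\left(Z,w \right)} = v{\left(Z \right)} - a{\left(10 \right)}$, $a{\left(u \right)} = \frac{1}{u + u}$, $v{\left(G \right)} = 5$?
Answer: $- \frac{614961}{20} \approx -30748.0$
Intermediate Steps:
$a{\left(u \right)} = \frac{1}{2 u}$
$z{\left(Z,w \right)} = \frac{99}{20}$ ($z{\left(Z,w \right)} = 5 - \frac{1}{2 \cdot 10} = 5 - \frac{1}{2} \cdot \frac{1}{10} = 5 - \frac{1}{20} = \frac{99}{20}$)
$\left(z{\left(108,131 \right)} + 2827\right) - 33580 = \left(\frac{99}{20} + 2827\right) - 33580 = \frac{56639}{20} - 33580 = - \frac{614961}{20}$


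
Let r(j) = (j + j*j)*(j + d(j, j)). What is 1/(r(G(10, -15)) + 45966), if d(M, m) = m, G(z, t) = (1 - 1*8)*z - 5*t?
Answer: 1/46266 ≈ 2.1614e-5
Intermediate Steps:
G(z, t) = -7*z - 5*t (G(z, t) = (1 - 8)*z - 5*t = -7*z - 5*t)
r(j) = 2*j*(j + j**2) (r(j) = (j + j*j)*(j + j) = (j + j**2)*(2*j) = 2*j*(j + j**2))
1/(r(G(10, -15)) + 45966) = 1/(2*(-7*10 - 5*(-15))**2*(1 + (-7*10 - 5*(-15))) + 45966) = 1/(2*(-70 + 75)**2*(1 + (-70 + 75)) + 45966) = 1/(2*5**2*(1 + 5) + 45966) = 1/(2*25*6 + 45966) = 1/(300 + 45966) = 1/46266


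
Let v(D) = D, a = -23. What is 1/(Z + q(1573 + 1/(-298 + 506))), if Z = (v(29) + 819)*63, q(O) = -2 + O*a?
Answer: 208/3586521 ≈ 5.7995e-5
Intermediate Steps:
q(O) = -2 - 23*O (q(O) = -2 + O*(-23) = -2 - 23*O)
Z = 53424 (Z = (29 + 819)*63 = 848*63 = 53424)
1/(Z + q(1573 + 1/(-298 + 506))) = 1/(53424 + (-2 - 23*(1573 + 1/(-298 + 506)))) = 1/(53424 + (-2 - 23*(1573 + 1/208))) = 1/(53424 + (-2 - 23*327185/208)) = 1/(53424 + (-2 - 7525255/208)) = 1/(53424 - 7525671/208) = 1/(3586521/208) = 208/3586521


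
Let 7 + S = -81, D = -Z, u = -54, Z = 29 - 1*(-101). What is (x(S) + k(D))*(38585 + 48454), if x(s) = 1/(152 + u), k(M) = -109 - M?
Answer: 179213301/98 ≈ 1.8287e+6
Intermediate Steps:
Z = 130 (Z = 29 + 101 = 130)
D = -130 (D = -1*130 = -130)
S = -88 (S = -7 - 81 = -88)
x(s) = 1/98 (x(s) = 1/(152 - 54) = 1/98)
(x(S) + k(D))*(38585 + 48454) = (1/98 + (-109 - 1*(-130)))*(38585 + 48454) = (1/98 + (-109 + 130))*87039 = (1/98 + 21)*87039 = (2059/98)*87039 = 179213301/98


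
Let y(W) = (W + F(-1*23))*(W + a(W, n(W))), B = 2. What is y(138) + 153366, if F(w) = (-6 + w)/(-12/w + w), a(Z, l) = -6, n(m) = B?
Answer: 8072358/47 ≈ 1.7175e+5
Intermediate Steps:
n(m) = 2
F(w) = (-6 + w)/(w - 12/w)
y(W) = (-6 + W)*(667/517 + W) (y(W) = (W + (-1*23)*(-6 - 1*23)/(-12 + (-1*23)**2))*(W - 6) = (W - 23*(-6 - 23)/(-12 + (-23)**2))*(-6 + W) = (W - 23*(-29)/(-12 + 529))*(-6 + W) = (W - 23*(-29)/517)*(-6 + W) = (W - 23*1/517*(-29))*(-6 + W) = (W + 667/517)*(-6 + W) = (667/517 + W)*(-6 + W) = (-6 + W)*(667/517 + W))
y(138) + 153366 = (-4002/517 + 138**2 - 2435/517*138) + 153366 = (-4002/517 + 19044 - 336030/517) + 153366 = 864156/47 + 153366 = 8072358/47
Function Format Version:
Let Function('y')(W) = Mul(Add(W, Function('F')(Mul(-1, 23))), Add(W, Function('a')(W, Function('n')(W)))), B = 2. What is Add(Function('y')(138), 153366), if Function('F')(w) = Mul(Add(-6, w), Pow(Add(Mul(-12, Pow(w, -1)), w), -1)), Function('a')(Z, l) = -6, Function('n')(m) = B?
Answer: Rational(8072358, 47) ≈ 1.7175e+5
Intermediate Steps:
Function('n')(m) = 2
Function('F')(w) = Mul(Pow(Add(w, Mul(-12, Pow(w, -1))), -1), Add(-6, w)) (Function('F')(w) = Mul(Add(-6, w), Pow(Add(w, Mul(-12, Pow(w, -1))), -1)) = Mul(Pow(Add(w, Mul(-12, Pow(w, -1))), -1), Add(-6, w)))
Function('y')(W) = Mul(Add(-6, W), Add(Rational(667, 517), W)) (Function('y')(W) = Mul(Add(W, Mul(Mul(-1, 23), Pow(Add(-12, Pow(Mul(-1, 23), 2)), -1), Add(-6, Mul(-1, 23)))), Add(W, -6)) = Mul(Add(W, Mul(-23, Pow(Add(-12, Pow(-23, 2)), -1), Add(-6, -23))), Add(-6, W)) = Mul(Add(W, Mul(-23, Pow(Add(-12, 529), -1), -29)), Add(-6, W)) = Mul(Add(W, Mul(-23, Pow(517, -1), -29)), Add(-6, W)) = Mul(Add(W, Mul(-23, Rational(1, 517), -29)), Add(-6, W)) = Mul(Add(W, Rational(667, 517)), Add(-6, W)) = Mul(Add(Rational(667, 517), W), Add(-6, W)) = Mul(Add(-6, W), Add(Rational(667, 517), W)))
Add(Function('y')(138), 153366) = Add(Add(Rational(-4002, 517), Pow(138, 2), Mul(Rational(-2435, 517), 138)), 153366) = Add(Add(Rational(-4002, 517), 19044, Rational(-336030, 517)), 153366) = Add(Rational(864156, 47), 153366) = Rational(8072358, 47)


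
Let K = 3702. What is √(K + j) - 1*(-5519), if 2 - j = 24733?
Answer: 5519 + I*√21029 ≈ 5519.0 + 145.01*I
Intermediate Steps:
j = -24731 (j = 2 - 1*24733 = 2 - 24733 = -24731)
√(K + j) - 1*(-5519) = √(3702 - 24731) - 1*(-5519) = √(-21029) + 5519 = I*√21029 + 5519 = 5519 + I*√21029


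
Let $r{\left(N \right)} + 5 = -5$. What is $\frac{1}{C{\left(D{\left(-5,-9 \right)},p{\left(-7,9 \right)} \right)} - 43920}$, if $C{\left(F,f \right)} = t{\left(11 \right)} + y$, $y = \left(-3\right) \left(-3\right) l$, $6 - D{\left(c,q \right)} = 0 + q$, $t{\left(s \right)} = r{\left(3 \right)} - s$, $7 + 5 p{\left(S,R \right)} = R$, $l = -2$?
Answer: $- \frac{1}{43959} \approx -2.2748 \cdot 10^{-5}$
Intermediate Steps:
$r{\left(N \right)} = -10$ ($r{\left(N \right)} = -5 - 5 = -10$)
$p{\left(S,R \right)} = - \frac{7}{5} + \frac{R}{5}$
$t{\left(s \right)} = -10 - s$
$D{\left(c,q \right)} = 6 - q$ ($D{\left(c,q \right)} = 6 - \left(0 + q\right) = 6 - q$)
$y = -18$ ($y = \left(-3\right) \left(-3\right) \left(-2\right) = 9 \left(-2\right) = -18$)
$C{\left(F,f \right)} = -39$ ($C{\left(F,f \right)} = \left(-10 - 11\right) - 18 = -21 - 18 = -39$)
$\frac{1}{C{\left(D{\left(-5,-9 \right)},p{\left(-7,9 \right)} \right)} - 43920} = \frac{1}{-39 - 43920} = \frac{1}{-43959} = - \frac{1}{43959}$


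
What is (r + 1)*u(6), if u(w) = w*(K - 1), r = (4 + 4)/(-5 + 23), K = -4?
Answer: -130/3 ≈ -43.333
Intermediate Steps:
r = 4/9 (r = 8/18 = 8*(1/18) = 4/9 ≈ 0.44444)
u(w) = -5*w (u(w) = w*(-4 - 1) = w*(-5) = -5*w)
(r + 1)*u(6) = (4/9 + 1)*(-5*6) = (13/9)*(-30) = -130/3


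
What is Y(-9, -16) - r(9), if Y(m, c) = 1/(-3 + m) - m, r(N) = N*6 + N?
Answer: -649/12 ≈ -54.083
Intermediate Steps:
r(N) = 7*N (r(N) = 6*N + N = 7*N)
Y(-9, -16) - r(9) = (1 - 1*(-9)² + 3*(-9))/(-3 - 9) - 7*9 = (1 - 1*81 - 27)/(-12) - 1*63 = -(1 - 81 - 27)/12 - 63 = -1/12*(-107) - 63 = 107/12 - 63 = -649/12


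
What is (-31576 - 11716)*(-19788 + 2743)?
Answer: 737912140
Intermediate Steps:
(-31576 - 11716)*(-19788 + 2743) = -43292*(-17045) = 737912140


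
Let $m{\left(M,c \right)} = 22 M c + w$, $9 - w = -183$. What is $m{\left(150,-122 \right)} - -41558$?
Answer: $-360850$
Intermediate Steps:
$w = 192$ ($w = 9 - -183 = 9 + 183 = 192$)
$m{\left(M,c \right)} = 192 + 22 M c$ ($m{\left(M,c \right)} = 22 M c + 192 = 192 + 22 M c$)
$m{\left(150,-122 \right)} - -41558 = \left(192 + 22 \cdot 150 \left(-122\right)\right) - -41558 = \left(192 - 402600\right) + 41558 = -402408 + 41558 = -360850$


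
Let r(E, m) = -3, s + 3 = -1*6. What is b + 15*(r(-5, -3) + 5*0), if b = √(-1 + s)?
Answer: -45 + I*√10 ≈ -45.0 + 3.1623*I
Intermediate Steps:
s = -9 (s = -3 - 1*6 = -3 - 6 = -9)
b = I*√10 (b = √(-1 - 9) = √(-10) = I*√10 ≈ 3.1623*I)
b + 15*(r(-5, -3) + 5*0) = I*√10 + 15*(-3 + 5*0) = I*√10 + 15*(-3 + 0) = I*√10 + 15*(-3) = I*√10 - 45 = -45 + I*√10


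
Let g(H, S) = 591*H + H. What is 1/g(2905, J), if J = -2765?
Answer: 1/1719760 ≈ 5.8148e-7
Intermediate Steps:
g(H, S) = 592*H
1/g(2905, J) = 1/(592*2905) = 1/1719760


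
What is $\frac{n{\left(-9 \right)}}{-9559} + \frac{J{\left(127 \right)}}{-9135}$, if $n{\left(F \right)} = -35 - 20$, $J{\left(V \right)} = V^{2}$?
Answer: $- \frac{13970426}{7938315} \approx -1.7599$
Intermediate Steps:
$n{\left(F \right)} = -55$ ($n{\left(F \right)} = -35 - 20 = -55$)
$\frac{n{\left(-9 \right)}}{-9559} + \frac{J{\left(127 \right)}}{-9135} = - \frac{55}{-9559} + \frac{127^{2}}{-9135} = \left(-55\right) \left(- \frac{1}{9559}\right) + 16129 \left(- \frac{1}{9135}\right) = \frac{5}{869} - \frac{16129}{9135} = - \frac{13970426}{7938315}$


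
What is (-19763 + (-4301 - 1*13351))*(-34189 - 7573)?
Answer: 1562525230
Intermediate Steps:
(-19763 + (-4301 - 1*13351))*(-34189 - 7573) = (-19763 + (-4301 - 13351))*(-41762) = (-19763 - 17652)*(-41762) = -37415*(-41762) = 1562525230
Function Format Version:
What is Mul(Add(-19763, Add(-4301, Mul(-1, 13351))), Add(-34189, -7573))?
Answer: 1562525230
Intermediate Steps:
Mul(Add(-19763, Add(-4301, Mul(-1, 13351))), Add(-34189, -7573)) = Mul(Add(-19763, Add(-4301, -13351)), -41762) = Mul(Add(-19763, -17652), -41762) = Mul(-37415, -41762) = 1562525230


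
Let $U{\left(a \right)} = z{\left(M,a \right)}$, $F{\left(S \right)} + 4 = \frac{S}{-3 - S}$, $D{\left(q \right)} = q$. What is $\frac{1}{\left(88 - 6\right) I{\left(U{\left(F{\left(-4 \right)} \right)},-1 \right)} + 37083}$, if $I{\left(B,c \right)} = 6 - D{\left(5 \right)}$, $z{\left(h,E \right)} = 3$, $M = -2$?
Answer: $\frac{1}{37165} \approx 2.6907 \cdot 10^{-5}$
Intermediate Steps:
$F{\left(S \right)} = -4 + \frac{S}{-3 - S}$
$U{\left(a \right)} = 3$
$I{\left(B,c \right)} = 1$ ($I{\left(B,c \right)} = 6 - 5 = 1$)
$\frac{1}{\left(88 - 6\right) I{\left(U{\left(F{\left(-4 \right)} \right)},-1 \right)} + 37083} = \frac{1}{\left(88 - 6\right) 1 + 37083} = \frac{1}{82 \cdot 1 + 37083} = \frac{1}{82 + 37083} = \frac{1}{37165}$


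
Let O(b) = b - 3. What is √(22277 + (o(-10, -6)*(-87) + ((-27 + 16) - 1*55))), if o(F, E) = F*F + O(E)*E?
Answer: √8813 ≈ 93.878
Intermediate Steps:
O(b) = -3 + b
o(F, E) = F² + E*(-3 + E) (o(F, E) = F*F + (-3 + E)*E = F² + E*(-3 + E))
√(22277 + (o(-10, -6)*(-87) + ((-27 + 16) - 1*55))) = √(22277 + (((-10)² - 6*(-3 - 6))*(-87) + ((-27 + 16) - 1*55))) = √(22277 + ((100 - 6*(-9))*(-87) + (-11 - 55))) = √(22277 + ((100 + 54)*(-87) - 66)) = √(22277 + (154*(-87) - 66)) = √(22277 + (-13398 - 66)) = √(22277 - 13464) = √8813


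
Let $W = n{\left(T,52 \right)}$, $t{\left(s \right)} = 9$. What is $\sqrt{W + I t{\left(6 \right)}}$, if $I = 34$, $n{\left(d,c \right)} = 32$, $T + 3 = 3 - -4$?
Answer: $13 \sqrt{2} \approx 18.385$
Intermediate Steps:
$T = 4$ ($T = -3 + \left(3 - -4\right) = -3 + \left(3 + 4\right) = -3 + 7 = 4$)
$W = 32$
$\sqrt{W + I t{\left(6 \right)}} = \sqrt{32 + 34 \cdot 9} = \sqrt{32 + 306} = \sqrt{338} = 13 \sqrt{2}$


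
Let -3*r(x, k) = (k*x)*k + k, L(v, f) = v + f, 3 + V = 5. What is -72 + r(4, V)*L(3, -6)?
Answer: -54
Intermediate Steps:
V = 2 (V = -3 + 5 = 2)
L(v, f) = f + v
r(x, k) = -k/3 - x*k**2/3 (r(x, k) = -((k*x)*k + k)/3 = -(x*k**2 + k)/3 = -(k + x*k**2)/3 = -k/3 - x*k**2/3)
-72 + r(4, V)*L(3, -6) = -72 + (-1/3*2*(1 + 2*4))*(-6 + 3) = -72 - 1/3*2*(1 + 8)*(-3) = -72 - 1/3*2*9*(-3) = -72 - 6*(-3) = -72 + 18 = -54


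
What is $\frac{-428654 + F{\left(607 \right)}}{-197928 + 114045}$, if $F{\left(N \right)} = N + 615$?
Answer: $\frac{427432}{83883} \approx 5.0956$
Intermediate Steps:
$F{\left(N \right)} = 615 + N$
$\frac{-428654 + F{\left(607 \right)}}{-197928 + 114045} = \frac{-428654 + \left(615 + 607\right)}{-197928 + 114045} = \frac{-428654 + 1222}{-83883} = \left(-427432\right) \left(- \frac{1}{83883}\right) = \frac{427432}{83883}$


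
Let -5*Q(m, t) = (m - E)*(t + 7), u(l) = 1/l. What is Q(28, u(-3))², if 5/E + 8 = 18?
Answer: 12100/9 ≈ 1344.4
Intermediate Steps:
E = ½ (E = 5/(-8 + 18) = 5/10 = 5*(⅒) = ½ ≈ 0.50000)
u(l) = 1/l
Q(m, t) = -(7 + t)*(-½ + m)/5 (Q(m, t) = -(m - 1*½)*(t + 7)/5 = -(m - ½)*(7 + t)/5 = -(-½ + m)*(7 + t)/5 = -(7 + t)*(-½ + m)/5)
Q(28, u(-3))² = (7/10 - 7/5*28 + (⅒)/(-3) - ⅕*28/(-3))² = (7/10 - 196/5 + (⅒)*(-⅓) - ⅕*28*(-⅓))² = (7/10 - 196/5 - 1/30 + 28/15)² = (-110/3)² = 12100/9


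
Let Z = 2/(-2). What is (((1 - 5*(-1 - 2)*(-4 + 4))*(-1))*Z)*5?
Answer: 5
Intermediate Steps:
Z = -1 (Z = 2*(-½) = -1)
(((1 - 5*(-1 - 2)*(-4 + 4))*(-1))*Z)*5 = (((1 - 5*(-1 - 2)*(-4 + 4))*(-1))*(-1))*5 = (((1 - (-15)*0)*(-1))*(-1))*5 = (((1 - 5*0)*(-1))*(-1))*5 = (((1 + 0)*(-1))*(-1))*5 = ((1*(-1))*(-1))*5 = -1*(-1)*5 = 1*5 = 5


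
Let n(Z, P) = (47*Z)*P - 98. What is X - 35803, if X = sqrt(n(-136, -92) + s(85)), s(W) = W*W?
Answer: -35803 + sqrt(595191) ≈ -35032.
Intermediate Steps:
n(Z, P) = -98 + 47*P*Z (n(Z, P) = 47*P*Z - 98 = -98 + 47*P*Z)
s(W) = W**2
X = sqrt(595191) (X = sqrt((-98 + 47*(-92)*(-136)) + 85**2) = sqrt((-98 + 588064) + 7225) = sqrt(587966 + 7225) = sqrt(595191) ≈ 771.49)
X - 35803 = sqrt(595191) - 35803 = -35803 + sqrt(595191)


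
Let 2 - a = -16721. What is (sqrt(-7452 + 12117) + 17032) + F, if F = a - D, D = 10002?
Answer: 23753 + sqrt(4665) ≈ 23821.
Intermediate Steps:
a = 16723 (a = 2 - 1*(-16721) = 2 + 16721 = 16723)
F = 6721 (F = 16723 - 1*10002 = 16723 - 10002 = 6721)
(sqrt(-7452 + 12117) + 17032) + F = (sqrt(-7452 + 12117) + 17032) + 6721 = (sqrt(4665) + 17032) + 6721 = (17032 + sqrt(4665)) + 6721 = 23753 + sqrt(4665)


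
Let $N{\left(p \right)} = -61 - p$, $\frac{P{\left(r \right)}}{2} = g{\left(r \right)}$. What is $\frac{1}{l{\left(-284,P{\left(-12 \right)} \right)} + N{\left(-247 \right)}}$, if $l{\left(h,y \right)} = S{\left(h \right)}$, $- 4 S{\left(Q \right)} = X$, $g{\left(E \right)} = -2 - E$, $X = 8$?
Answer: $\frac{1}{184} \approx 0.0054348$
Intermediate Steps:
$P{\left(r \right)} = -4 - 2 r$ ($P{\left(r \right)} = 2 \left(-2 - r\right) = -4 - 2 r$)
$S{\left(Q \right)} = -2$ ($S{\left(Q \right)} = \left(- \frac{1}{4}\right) 8 = -2$)
$l{\left(h,y \right)} = -2$
$\frac{1}{l{\left(-284,P{\left(-12 \right)} \right)} + N{\left(-247 \right)}} = \frac{1}{-2 - -186} = \frac{1}{-2 + \left(-61 + 247\right)} = \frac{1}{-2 + 186} = \frac{1}{184}$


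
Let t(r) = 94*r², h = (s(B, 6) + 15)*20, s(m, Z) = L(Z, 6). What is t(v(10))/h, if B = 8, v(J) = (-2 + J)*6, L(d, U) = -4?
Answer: 54144/55 ≈ 984.44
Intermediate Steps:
v(J) = -12 + 6*J
s(m, Z) = -4
h = 220 (h = (-4 + 15)*20 = 11*20 = 220)
t(v(10))/h = (94*(-12 + 6*10)²)/220 = (94*(-12 + 60)²)*(1/220) = (94*48²)*(1/220) = (94*2304)*(1/220) = 216576*(1/220) = 54144/55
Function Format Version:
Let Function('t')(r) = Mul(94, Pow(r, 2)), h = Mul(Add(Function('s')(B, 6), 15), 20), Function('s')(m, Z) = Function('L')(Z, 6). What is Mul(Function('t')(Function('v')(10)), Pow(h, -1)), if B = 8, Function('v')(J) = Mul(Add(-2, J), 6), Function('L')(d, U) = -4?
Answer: Rational(54144, 55) ≈ 984.44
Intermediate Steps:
Function('v')(J) = Add(-12, Mul(6, J))
Function('s')(m, Z) = -4
h = 220 (h = Mul(Add(-4, 15), 20) = Mul(11, 20) = 220)
Mul(Function('t')(Function('v')(10)), Pow(h, -1)) = Mul(Mul(94, Pow(Add(-12, Mul(6, 10)), 2)), Pow(220, -1)) = Mul(Mul(94, Pow(Add(-12, 60), 2)), Rational(1, 220)) = Mul(Mul(94, Pow(48, 2)), Rational(1, 220)) = Mul(Mul(94, 2304), Rational(1, 220)) = Mul(216576, Rational(1, 220)) = Rational(54144, 55)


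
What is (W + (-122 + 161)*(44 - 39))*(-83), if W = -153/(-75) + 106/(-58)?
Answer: -11746907/725 ≈ -16203.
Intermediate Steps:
W = 154/725 (W = -153*(-1/75) + 106*(-1/58) = 51/25 - 53/29 = 154/725 ≈ 0.21241)
(W + (-122 + 161)*(44 - 39))*(-83) = (154/725 + (-122 + 161)*(44 - 39))*(-83) = (154/725 + 39*5)*(-83) = (154/725 + 195)*(-83) = (141529/725)*(-83) = -11746907/725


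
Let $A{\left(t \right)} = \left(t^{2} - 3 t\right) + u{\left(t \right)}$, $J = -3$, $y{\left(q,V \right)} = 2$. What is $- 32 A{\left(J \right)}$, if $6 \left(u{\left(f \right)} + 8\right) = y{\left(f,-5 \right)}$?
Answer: $- \frac{992}{3} \approx -330.67$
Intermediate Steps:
$u{\left(f \right)} = - \frac{23}{3}$ ($u{\left(f \right)} = -8 + \frac{1}{6} \cdot 2 = -8 + \frac{1}{3} = - \frac{23}{3}$)
$A{\left(t \right)} = - \frac{23}{3} + t^{2} - 3 t$ ($A{\left(t \right)} = \left(t^{2} - 3 t\right) - \frac{23}{3} = - \frac{23}{3} + t^{2} - 3 t$)
$- 32 A{\left(J \right)} = - 32 \left(- \frac{23}{3} + \left(-3\right)^{2} - -9\right) = - 32 \left(- \frac{23}{3} + 9 + 9\right) = \left(-32\right) \frac{31}{3} = - \frac{992}{3}$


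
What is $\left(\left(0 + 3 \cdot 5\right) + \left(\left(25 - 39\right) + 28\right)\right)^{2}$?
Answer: $841$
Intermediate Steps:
$\left(\left(0 + 3 \cdot 5\right) + \left(\left(25 - 39\right) + 28\right)\right)^{2} = \left(\left(0 + 15\right) + \left(-14 + 28\right)\right)^{2} = \left(15 + 14\right)^{2} = 29^{2} = 841$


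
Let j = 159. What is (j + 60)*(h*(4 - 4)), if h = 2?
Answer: 0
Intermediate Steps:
(j + 60)*(h*(4 - 4)) = (159 + 60)*(2*(4 - 4)) = 219*(2*0) = 219*0 = 0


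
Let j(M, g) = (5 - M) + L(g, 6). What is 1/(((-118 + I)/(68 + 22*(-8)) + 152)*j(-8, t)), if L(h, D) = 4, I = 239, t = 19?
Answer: 108/277015 ≈ 0.00038987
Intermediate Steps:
j(M, g) = 9 - M (j(M, g) = (5 - M) + 4 = 9 - M)
1/(((-118 + I)/(68 + 22*(-8)) + 152)*j(-8, t)) = 1/(((-118 + 239)/(68 + 22*(-8)) + 152)*(9 - 1*(-8))) = 1/((121/(68 - 176) + 152)*(9 + 8)) = 1/((121/(-108) + 152)*17) = 1/((121*(-1/108) + 152)*17) = 1/((-121/108 + 152)*17) = 1/((16295/108)*17) = 1/(277015/108) = 108/277015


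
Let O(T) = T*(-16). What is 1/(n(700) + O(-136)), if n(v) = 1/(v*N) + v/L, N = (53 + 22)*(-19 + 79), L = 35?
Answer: 3150000/6917400001 ≈ 0.00045537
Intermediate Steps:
N = 4500 (N = 75*60 = 4500)
O(T) = -16*T
n(v) = v/35 + 1/(4500*v) (n(v) = 1/(v*4500) + v/35 = (1/4500)/v + v*(1/35) = 1/(4500*v) + v/35 = v/35 + 1/(4500*v))
1/(n(700) + O(-136)) = 1/(((1/35)*700 + (1/4500)/700) - 16*(-136)) = 1/((20 + (1/4500)*(1/700)) + 2176) = 1/((20 + 1/3150000) + 2176) = 1/(63000001/3150000 + 2176) = 1/(6917400001/3150000) = 3150000/6917400001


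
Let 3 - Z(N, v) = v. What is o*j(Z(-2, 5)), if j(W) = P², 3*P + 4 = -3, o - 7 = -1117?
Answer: -18130/3 ≈ -6043.3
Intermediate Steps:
o = -1110 (o = 7 - 1117 = -1110)
P = -7/3 (P = -4/3 + (⅓)*(-3) = -4/3 - 1 = -7/3 ≈ -2.3333)
Z(N, v) = 3 - v
j(W) = 49/9 (j(W) = (-7/3)² = 49/9)
o*j(Z(-2, 5)) = -1110*49/9 = -18130/3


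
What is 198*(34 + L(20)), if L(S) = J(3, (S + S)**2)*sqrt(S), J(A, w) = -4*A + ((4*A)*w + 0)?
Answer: 6732 + 7598448*sqrt(5) ≈ 1.6997e+7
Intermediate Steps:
J(A, w) = -4*A + 4*A*w (J(A, w) = -4*A + (4*A*w + 0) = -4*A + 4*A*w)
L(S) = sqrt(S)*(-12 + 48*S**2) (L(S) = (4*3*(-1 + (S + S)**2))*sqrt(S) = (4*3*(-1 + (2*S)**2))*sqrt(S) = (4*3*(-1 + 4*S**2))*sqrt(S) = (-12 + 48*S**2)*sqrt(S) = sqrt(S)*(-12 + 48*S**2))
198*(34 + L(20)) = 198*(34 + sqrt(20)*(-12 + 48*20**2)) = 198*(34 + (2*sqrt(5))*(-12 + 48*400)) = 198*(34 + (2*sqrt(5))*(-12 + 19200)) = 198*(34 + (2*sqrt(5))*19188) = 198*(34 + 38376*sqrt(5)) = 6732 + 7598448*sqrt(5)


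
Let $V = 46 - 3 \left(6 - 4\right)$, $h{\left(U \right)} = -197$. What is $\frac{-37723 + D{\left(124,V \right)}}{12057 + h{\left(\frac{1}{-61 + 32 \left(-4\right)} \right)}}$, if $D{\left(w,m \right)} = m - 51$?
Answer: $- \frac{18867}{5930} \approx -3.1816$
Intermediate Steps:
$V = 40$ ($V = 46 - 3 \left(6 - 4\right) = 46 - 3 \cdot 2 = 46 - 6 = 40$)
$D{\left(w,m \right)} = -51 + m$
$\frac{-37723 + D{\left(124,V \right)}}{12057 + h{\left(\frac{1}{-61 + 32 \left(-4\right)} \right)}} = \frac{-37723 + \left(-51 + 40\right)}{12057 - 197} = \frac{-37723 - 11}{11860} = \left(-37734\right) \frac{1}{11860} = - \frac{18867}{5930}$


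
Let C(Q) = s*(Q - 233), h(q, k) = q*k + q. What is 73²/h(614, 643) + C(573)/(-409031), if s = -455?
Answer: 9050083057/23105343128 ≈ 0.39169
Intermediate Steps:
h(q, k) = q + k*q (h(q, k) = k*q + q = q + k*q)
C(Q) = 106015 - 455*Q (C(Q) = -455*(Q - 233) = -455*(-233 + Q) = 106015 - 455*Q)
73²/h(614, 643) + C(573)/(-409031) = 73²/((614*(1 + 643))) + (106015 - 455*573)/(-409031) = 5329/((614*644)) + (106015 - 260715)*(-1/409031) = 5329/395416 - 154700*(-1/409031) = 5329*(1/395416) + 22100/58433 = 5329/395416 + 22100/58433 = 9050083057/23105343128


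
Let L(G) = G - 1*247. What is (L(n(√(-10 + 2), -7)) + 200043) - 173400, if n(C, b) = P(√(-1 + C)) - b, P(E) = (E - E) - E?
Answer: 26403 - √(-1 + 2*I*√2) ≈ 26402.0 - 1.4142*I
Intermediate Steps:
P(E) = -E (P(E) = 0 - E = -E)
n(C, b) = -b - √(-1 + C) (n(C, b) = -√(-1 + C) - b = -b - √(-1 + C))
L(G) = -247 + G (L(G) = G - 247 = -247 + G)
(L(n(√(-10 + 2), -7)) + 200043) - 173400 = ((-247 + (-1*(-7) - √(-1 + √(-10 + 2)))) + 200043) - 173400 = ((-247 + (7 - √(-1 + √(-8)))) + 200043) - 173400 = ((-247 + (7 - √(-1 + 2*I*√2))) + 200043) - 173400 = ((-240 - √(-1 + 2*I*√2)) + 200043) - 173400 = (199803 - √(-1 + 2*I*√2)) - 173400 = 26403 - √(-1 + 2*I*√2)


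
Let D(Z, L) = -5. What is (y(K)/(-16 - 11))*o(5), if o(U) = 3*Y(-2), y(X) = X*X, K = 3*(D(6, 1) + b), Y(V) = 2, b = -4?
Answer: -162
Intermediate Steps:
K = -27 (K = 3*(-5 - 4) = 3*(-9) = -27)
y(X) = X²
o(U) = 6 (o(U) = 3*2 = 6)
(y(K)/(-16 - 11))*o(5) = ((-27)²/(-16 - 11))*6 = (729/(-27))*6 = (729*(-1/27))*6 = -27*6 = -162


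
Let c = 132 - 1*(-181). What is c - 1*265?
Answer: 48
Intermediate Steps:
c = 313 (c = 132 + 181 = 313)
c - 1*265 = 313 - 1*265 = 313 - 265 = 48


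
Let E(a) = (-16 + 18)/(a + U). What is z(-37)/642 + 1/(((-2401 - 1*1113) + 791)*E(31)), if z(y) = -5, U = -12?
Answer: -9857/874083 ≈ -0.011277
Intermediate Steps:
E(a) = 2/(-12 + a) (E(a) = (-16 + 18)/(a - 12) = 2/(-12 + a))
z(-37)/642 + 1/(((-2401 - 1*1113) + 791)*E(31)) = -5/642 + 1/(((-2401 - 1*1113) + 791)*((2/(-12 + 31)))) = -5*1/642 + 1/(((-2401 - 1113) + 791)*((2/19))) = -5/642 + 1/((-3514 + 791)*((2*(1/19)))) = -5/642 + 1/((-2723)*(2/19)) = -5/642 - 1/2723*19/2 = -5/642 - 19/5446 = -9857/874083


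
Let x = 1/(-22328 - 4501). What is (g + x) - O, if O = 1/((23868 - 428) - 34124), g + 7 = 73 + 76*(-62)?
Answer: -1331734237111/286641036 ≈ -4646.0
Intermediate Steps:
g = -4646 (g = -7 + (73 + 76*(-62)) = -7 + (73 - 4712) = -7 - 4639 = -4646)
x = -1/26829 (x = 1/(-26829) = -1/26829 ≈ -3.7273e-5)
O = -1/10684 (O = 1/(23440 - 34124) = 1/(-10684) = -1/10684 ≈ -9.3598e-5)
(g + x) - O = (-4646 - 1/26829) - 1*(-1/10684) = -124647535/26829 + 1/10684 = -1331734237111/286641036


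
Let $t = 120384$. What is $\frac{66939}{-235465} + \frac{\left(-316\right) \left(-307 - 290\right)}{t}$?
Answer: $\frac{3030213217}{2362184880} \approx 1.2828$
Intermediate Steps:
$\frac{66939}{-235465} + \frac{\left(-316\right) \left(-307 - 290\right)}{t} = \frac{66939}{-235465} + \frac{\left(-316\right) \left(-307 - 290\right)}{120384} = 66939 \left(- \frac{1}{235465}\right) + \left(-316\right) \left(-597\right) \frac{1}{120384} = - \frac{66939}{235465} + 188652 \cdot \frac{1}{120384} = - \frac{66939}{235465} + \frac{15721}{10032} = \frac{3030213217}{2362184880}$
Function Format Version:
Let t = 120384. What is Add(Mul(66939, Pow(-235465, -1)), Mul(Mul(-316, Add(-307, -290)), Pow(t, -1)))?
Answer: Rational(3030213217, 2362184880) ≈ 1.2828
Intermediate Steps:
Add(Mul(66939, Pow(-235465, -1)), Mul(Mul(-316, Add(-307, -290)), Pow(t, -1))) = Add(Mul(66939, Pow(-235465, -1)), Mul(Mul(-316, Add(-307, -290)), Pow(120384, -1))) = Add(Mul(66939, Rational(-1, 235465)), Mul(Mul(-316, -597), Rational(1, 120384))) = Add(Rational(-66939, 235465), Mul(188652, Rational(1, 120384))) = Add(Rational(-66939, 235465), Rational(15721, 10032)) = Rational(3030213217, 2362184880)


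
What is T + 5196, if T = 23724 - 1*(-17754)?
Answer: 46674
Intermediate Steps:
T = 41478 (T = 23724 + 17754 = 41478)
T + 5196 = 41478 + 5196 = 46674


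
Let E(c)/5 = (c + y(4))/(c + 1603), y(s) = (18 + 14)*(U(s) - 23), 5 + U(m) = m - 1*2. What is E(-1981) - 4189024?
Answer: -1583437007/378 ≈ -4.1890e+6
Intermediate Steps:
U(m) = -7 + m (U(m) = -5 + (m - 1*2) = -5 + (m - 2) = -5 + (-2 + m) = -7 + m)
y(s) = -960 + 32*s (y(s) = (18 + 14)*((-7 + s) - 23) = 32*(-30 + s) = -960 + 32*s)
E(c) = 5*(-832 + c)/(1603 + c) (E(c) = 5*((c + (-960 + 32*4))/(c + 1603)) = 5*((c + (-960 + 128))/(1603 + c)) = 5*((c - 832)/(1603 + c)) = 5*((-832 + c)/(1603 + c)) = 5*(-832 + c)/(1603 + c))
E(-1981) - 4189024 = 5*(-832 - 1981)/(1603 - 1981) - 4189024 = 5*(-2813)/(-378) - 4189024 = 5*(-1/378)*(-2813) - 4189024 = 14065/378 - 4189024 = -1583437007/378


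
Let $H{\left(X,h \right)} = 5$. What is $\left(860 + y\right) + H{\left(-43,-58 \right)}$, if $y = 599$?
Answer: $1464$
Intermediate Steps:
$\left(860 + y\right) + H{\left(-43,-58 \right)} = \left(860 + 599\right) + 5 = 1459 + 5 = 1464$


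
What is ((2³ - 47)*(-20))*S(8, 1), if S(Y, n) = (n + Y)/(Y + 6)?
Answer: 3510/7 ≈ 501.43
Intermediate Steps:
S(Y, n) = (Y + n)/(6 + Y)
((2³ - 47)*(-20))*S(8, 1) = ((2³ - 47)*(-20))*((8 + 1)/(6 + 8)) = ((8 - 47)*(-20))*(9/14) = (-39*(-20))*((1/14)*9) = 780*(9/14) = 3510/7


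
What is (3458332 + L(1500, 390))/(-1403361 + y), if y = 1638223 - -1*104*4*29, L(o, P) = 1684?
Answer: 1730008/123463 ≈ 14.012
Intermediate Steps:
y = 1650287 (y = 1638223 - (-104*4)*29 = 1638223 - (-416)*29 = 1638223 - 1*(-12064) = 1638223 + 12064 = 1650287)
(3458332 + L(1500, 390))/(-1403361 + y) = (3458332 + 1684)/(-1403361 + 1650287) = 3460016/246926 = 3460016*(1/246926) = 1730008/123463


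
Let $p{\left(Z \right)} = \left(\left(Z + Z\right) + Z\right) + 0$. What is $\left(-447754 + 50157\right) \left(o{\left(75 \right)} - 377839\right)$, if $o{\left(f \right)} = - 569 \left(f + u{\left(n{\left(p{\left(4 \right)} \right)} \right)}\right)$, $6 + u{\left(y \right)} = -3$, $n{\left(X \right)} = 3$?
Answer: $165159010621$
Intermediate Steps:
$p{\left(Z \right)} = 3 Z$ ($p{\left(Z \right)} = \left(2 Z + Z\right) + 0 = 3 Z + 0 = 3 Z$)
$u{\left(y \right)} = -9$ ($u{\left(y \right)} = -6 - 3 = -9$)
$o{\left(f \right)} = 5121 - 569 f$ ($o{\left(f \right)} = - 569 \left(f - 9\right) = - 569 \left(-9 + f\right) = 5121 - 569 f$)
$\left(-447754 + 50157\right) \left(o{\left(75 \right)} - 377839\right) = \left(-447754 + 50157\right) \left(\left(5121 - 42675\right) - 377839\right) = - 397597 \left(\left(5121 - 42675\right) - 377839\right) = - 397597 \left(-37554 - 377839\right) = \left(-397597\right) \left(-415393\right) = 165159010621$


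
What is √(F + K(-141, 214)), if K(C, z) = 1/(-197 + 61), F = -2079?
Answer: I*√9613330/68 ≈ 45.596*I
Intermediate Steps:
K(C, z) = -1/136 (K(C, z) = 1/(-136) = -1/136)
√(F + K(-141, 214)) = √(-2079 - 1/136) = √(-282745/136) = I*√9613330/68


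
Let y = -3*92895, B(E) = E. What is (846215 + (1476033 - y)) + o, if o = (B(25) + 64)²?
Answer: 2608854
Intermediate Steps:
y = -278685
o = 7921 (o = (25 + 64)² = 89² = 7921)
(846215 + (1476033 - y)) + o = (846215 + (1476033 - 1*(-278685))) + 7921 = (846215 + (1476033 + 278685)) + 7921 = (846215 + 1754718) + 7921 = 2600933 + 7921 = 2608854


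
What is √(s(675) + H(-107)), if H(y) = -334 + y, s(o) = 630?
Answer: 3*√21 ≈ 13.748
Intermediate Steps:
√(s(675) + H(-107)) = √(630 + (-334 - 107)) = √(630 - 441) = √189 = 3*√21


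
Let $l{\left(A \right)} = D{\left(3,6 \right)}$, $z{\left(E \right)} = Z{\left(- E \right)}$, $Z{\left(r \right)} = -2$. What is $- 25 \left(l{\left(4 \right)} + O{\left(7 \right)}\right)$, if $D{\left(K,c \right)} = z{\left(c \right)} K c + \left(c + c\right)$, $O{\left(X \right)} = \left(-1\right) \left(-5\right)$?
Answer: $475$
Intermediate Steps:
$z{\left(E \right)} = -2$
$O{\left(X \right)} = 5$
$D{\left(K,c \right)} = 2 c - 2 K c$ ($D{\left(K,c \right)} = - 2 K c + \left(c + c\right) = - 2 K c + 2 c = 2 c - 2 K c$)
$l{\left(A \right)} = -24$ ($l{\left(A \right)} = 2 \cdot 6 \left(1 - 3\right) = 2 \cdot 6 \left(-2\right) = -24$)
$- 25 \left(l{\left(4 \right)} + O{\left(7 \right)}\right) = - 25 \left(-24 + 5\right) = \left(-25\right) \left(-19\right) = 475$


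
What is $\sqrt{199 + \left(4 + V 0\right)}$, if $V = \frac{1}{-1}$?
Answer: $\sqrt{203} \approx 14.248$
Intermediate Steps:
$V = -1$
$\sqrt{199 + \left(4 + V 0\right)} = \sqrt{199 + \left(4 - 0\right)} = \sqrt{199 + \left(4 + 0\right)} = \sqrt{199 + 4} = \sqrt{203}$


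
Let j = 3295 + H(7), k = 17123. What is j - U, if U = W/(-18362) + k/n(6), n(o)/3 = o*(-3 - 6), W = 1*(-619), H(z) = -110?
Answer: 2447138347/743661 ≈ 3290.7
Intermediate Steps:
W = -619
n(o) = -27*o (n(o) = 3*(o*(-3 - 6)) = 3*(o*(-9)) = 3*(-9*o) = -27*o)
j = 3185 (j = 3295 - 110 = 3185)
U = -78578062/743661 (U = -619/(-18362) + 17123/((-27*6)) = -619*(-1/18362) + 17123/(-162) = 619/18362 + 17123*(-1/162) = 619/18362 - 17123/162 = -78578062/743661 ≈ -105.66)
j - U = 3185 - 1*(-78578062/743661) = 3185 + 78578062/743661 = 2447138347/743661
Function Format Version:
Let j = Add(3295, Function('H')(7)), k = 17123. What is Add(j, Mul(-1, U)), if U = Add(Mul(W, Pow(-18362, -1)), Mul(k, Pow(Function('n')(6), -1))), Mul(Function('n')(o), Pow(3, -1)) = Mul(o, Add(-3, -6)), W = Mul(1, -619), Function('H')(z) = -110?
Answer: Rational(2447138347, 743661) ≈ 3290.7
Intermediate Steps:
W = -619
Function('n')(o) = Mul(-27, o) (Function('n')(o) = Mul(3, Mul(o, Add(-3, -6))) = Mul(3, Mul(o, -9)) = Mul(3, Mul(-9, o)) = Mul(-27, o))
j = 3185 (j = Add(3295, -110) = 3185)
U = Rational(-78578062, 743661) (U = Add(Mul(-619, Pow(-18362, -1)), Mul(17123, Pow(Mul(-27, 6), -1))) = Add(Mul(-619, Rational(-1, 18362)), Mul(17123, Pow(-162, -1))) = Add(Rational(619, 18362), Mul(17123, Rational(-1, 162))) = Add(Rational(619, 18362), Rational(-17123, 162)) = Rational(-78578062, 743661) ≈ -105.66)
Add(j, Mul(-1, U)) = Add(3185, Mul(-1, Rational(-78578062, 743661))) = Add(3185, Rational(78578062, 743661)) = Rational(2447138347, 743661)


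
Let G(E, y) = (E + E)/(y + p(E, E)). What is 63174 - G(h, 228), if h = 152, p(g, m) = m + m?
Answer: 442214/7 ≈ 63173.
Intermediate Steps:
p(g, m) = 2*m
G(E, y) = 2*E/(y + 2*E) (G(E, y) = (E + E)/(y + 2*E) = (2*E)/(y + 2*E) = 2*E/(y + 2*E))
63174 - G(h, 228) = 63174 - 2*152/(228 + 2*152) = 63174 - 2*152/(228 + 304) = 63174 - 2*152/532 = 63174 - 1*4/7 = 63174 - 4/7 = 442214/7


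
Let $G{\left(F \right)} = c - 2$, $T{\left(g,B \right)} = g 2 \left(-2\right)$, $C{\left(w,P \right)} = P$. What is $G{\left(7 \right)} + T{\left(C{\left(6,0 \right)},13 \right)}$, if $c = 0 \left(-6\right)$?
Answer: $-2$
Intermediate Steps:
$c = 0$
$T{\left(g,B \right)} = - 4 g$ ($T{\left(g,B \right)} = 2 g \left(-2\right) = - 4 g$)
$G{\left(F \right)} = -2$ ($G{\left(F \right)} = 0 - 2 = -2$)
$G{\left(7 \right)} + T{\left(C{\left(6,0 \right)},13 \right)} = -2 - 0 = -2 + 0 = -2$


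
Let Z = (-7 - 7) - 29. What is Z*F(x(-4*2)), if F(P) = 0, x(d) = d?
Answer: 0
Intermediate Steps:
Z = -43 (Z = -14 - 29 = -43)
Z*F(x(-4*2)) = -43*0 = 0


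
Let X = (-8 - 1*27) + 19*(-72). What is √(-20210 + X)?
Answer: I*√21613 ≈ 147.01*I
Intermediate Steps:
X = -1403 (X = (-8 - 27) - 1368 = -35 - 1368 = -1403)
√(-20210 + X) = √(-20210 - 1403) = √(-21613) = I*√21613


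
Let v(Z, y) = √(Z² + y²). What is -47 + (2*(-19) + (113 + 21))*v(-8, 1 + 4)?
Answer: -47 + 96*√89 ≈ 858.66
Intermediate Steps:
-47 + (2*(-19) + (113 + 21))*v(-8, 1 + 4) = -47 + (2*(-19) + (113 + 21))*√((-8)² + (1 + 4)²) = -47 + (-38 + 134)*√(64 + 5²) = -47 + 96*√(64 + 25) = -47 + 96*√89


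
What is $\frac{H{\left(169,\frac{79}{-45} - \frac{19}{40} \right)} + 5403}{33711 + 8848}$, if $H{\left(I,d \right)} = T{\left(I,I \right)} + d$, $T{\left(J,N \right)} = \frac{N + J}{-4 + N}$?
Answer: $\frac{21395159}{168533640} \approx 0.12695$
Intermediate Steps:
$T{\left(J,N \right)} = \frac{J + N}{-4 + N}$
$H{\left(I,d \right)} = d + \frac{2 I}{-4 + I}$ ($H{\left(I,d \right)} = \frac{I + I}{-4 + I} + d = \frac{2 I}{-4 + I} + d = d + \frac{2 I}{-4 + I}$)
$\frac{H{\left(169,\frac{79}{-45} - \frac{19}{40} \right)} + 5403}{33711 + 8848} = \frac{\frac{2 \cdot 169 + \left(\frac{79}{-45} - \frac{19}{40}\right) \left(-4 + 169\right)}{-4 + 169} + 5403}{33711 + 8848} = \frac{\frac{338 + \left(79 \left(- \frac{1}{45}\right) - \frac{19}{40}\right) 165}{165} + 5403}{42559} = \left(\frac{338 + \left(- \frac{79}{45} - \frac{19}{40}\right) 165}{165} + 5403\right) \frac{1}{42559} = \left(\frac{338 - \frac{8833}{24}}{165} + 5403\right) \frac{1}{42559} = \left(\frac{1}{165} \left(- \frac{721}{24}\right) + 5403\right) \frac{1}{42559} = \left(- \frac{721}{3960} + 5403\right) \frac{1}{42559} = \frac{21395159}{3960} \cdot \frac{1}{42559} = \frac{21395159}{168533640}$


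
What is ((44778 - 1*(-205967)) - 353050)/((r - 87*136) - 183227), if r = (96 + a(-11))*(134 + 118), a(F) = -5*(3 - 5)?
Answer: 102305/168347 ≈ 0.60770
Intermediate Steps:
a(F) = 10 (a(F) = -5*(-2) = 10)
r = 26712 (r = (96 + 10)*(134 + 118) = 106*252 = 26712)
((44778 - 1*(-205967)) - 353050)/((r - 87*136) - 183227) = ((44778 - 1*(-205967)) - 353050)/((26712 - 87*136) - 183227) = ((44778 + 205967) - 353050)/((26712 - 11832) - 183227) = (250745 - 353050)/(14880 - 183227) = -102305/(-168347) = -102305*(-1/168347) = 102305/168347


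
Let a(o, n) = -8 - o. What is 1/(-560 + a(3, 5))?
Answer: -1/571 ≈ -0.0017513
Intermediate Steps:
1/(-560 + a(3, 5)) = 1/(-560 + (-8 - 1*3)) = 1/(-560 + (-8 - 3)) = 1/(-560 - 11) = 1/(-571) = -1/571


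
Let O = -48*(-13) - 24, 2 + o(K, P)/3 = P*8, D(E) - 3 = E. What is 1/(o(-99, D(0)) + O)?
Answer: 1/666 ≈ 0.0015015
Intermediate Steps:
D(E) = 3 + E
o(K, P) = -6 + 24*P (o(K, P) = -6 + 3*(P*8) = -6 + 3*(8*P) = -6 + 24*P)
O = 600 (O = 624 - 24 = 600)
1/(o(-99, D(0)) + O) = 1/((-6 + 24*(3 + 0)) + 600) = 1/((-6 + 24*3) + 600) = 1/((-6 + 72) + 600) = 1/(66 + 600) = 1/666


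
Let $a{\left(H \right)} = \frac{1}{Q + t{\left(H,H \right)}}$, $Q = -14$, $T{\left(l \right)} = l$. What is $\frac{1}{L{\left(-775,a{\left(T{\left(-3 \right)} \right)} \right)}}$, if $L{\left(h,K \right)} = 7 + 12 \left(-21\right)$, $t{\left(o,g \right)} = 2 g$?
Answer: $- \frac{1}{245} \approx -0.0040816$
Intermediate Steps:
$a{\left(H \right)} = \frac{1}{-14 + 2 H}$
$L{\left(h,K \right)} = -245$ ($L{\left(h,K \right)} = 7 - 252 = -245$)
$\frac{1}{L{\left(-775,a{\left(T{\left(-3 \right)} \right)} \right)}} = \frac{1}{-245} = - \frac{1}{245}$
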